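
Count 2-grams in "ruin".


Word: "ruin" (length 4)
Number of 2-grams = length - 2 + 1 = 4 - 2 + 1
= 3


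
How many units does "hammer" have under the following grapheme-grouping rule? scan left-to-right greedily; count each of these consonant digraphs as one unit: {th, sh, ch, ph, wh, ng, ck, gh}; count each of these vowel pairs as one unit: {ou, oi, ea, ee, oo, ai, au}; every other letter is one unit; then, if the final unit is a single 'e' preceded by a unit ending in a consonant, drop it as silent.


Word: "hammer" (6 letters)
Left-to-right scan:
  [1] 'h' (letter)
  [2] 'a' (letter)
  [3] 'm' (letter)
  [4] 'm' (letter)
  [5] 'e' (letter)
  [6] 'r' (letter)
Units from scan: 6
Sound units = 6 units


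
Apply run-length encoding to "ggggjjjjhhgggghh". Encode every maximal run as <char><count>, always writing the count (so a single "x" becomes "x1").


String: "ggggjjjjhhgggghh"
Scanning for consecutive runs:
  'g' x 4
  'j' x 4
  'h' x 2
  'g' x 4
  'h' x 2
RLE = "g4j4h2g4h2"


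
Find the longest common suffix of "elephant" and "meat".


Word 1: "elephant"
Word 2: "meat"
Comparing from end:
  Pos -1: 't' == 't'
  Pos -2: 'n' != 'a' (stop)
LCS = "t" (length 1)


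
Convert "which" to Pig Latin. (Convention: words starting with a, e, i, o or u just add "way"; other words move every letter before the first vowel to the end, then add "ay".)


Word: "which"
Starts with consonant(s) → move to end, add 'ay'
Consonant cluster: "wh"
Pig Latin = "ichwhay"


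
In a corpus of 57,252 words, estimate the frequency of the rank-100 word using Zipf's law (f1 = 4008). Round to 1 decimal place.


Zipf's law: f(r) = f(1) / r
f(1) = 4008
f(100) = 4008 / 100
= 40.1 occurrences


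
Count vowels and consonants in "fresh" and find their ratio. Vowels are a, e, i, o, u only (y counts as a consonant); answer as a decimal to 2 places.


Word: "fresh"
Vowels (a,e,i,o,u): 1
Consonants: 4
Ratio = 1/4
= 0.25


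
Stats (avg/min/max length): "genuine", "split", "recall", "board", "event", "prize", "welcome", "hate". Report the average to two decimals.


Lengths: "genuine"=7, "split"=5, "recall"=6, "board"=5, "event"=5, "prize"=5, "welcome"=7, "hate"=4
Sum = 44, Count = 8
Average = 44/8 = 5.50
= avg=5.50, min=4, max=7


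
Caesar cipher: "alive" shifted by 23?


Word: "alive"
Shift: 23
Each letter → (letter + shift) mod 26:
  'a' (0) + 23 = 23 → 'x'
  'l' (11) + 23 = 8 → 'i'
  'i' (8) + 23 = 5 → 'f'
  'v' (21) + 23 = 18 → 's'
  'e' (4) + 23 = 1 → 'b'
Result = "xifsb"


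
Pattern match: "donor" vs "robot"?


Pattern of "donor": [0, 1, 2, 1, 3]
Pattern of "robot": [0, 1, 2, 1, 3]
Patterns match
Same pattern = Yes


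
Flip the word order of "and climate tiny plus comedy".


Original: "and climate tiny plus comedy"
Words (1..n): and | climate | tiny | plus | comedy
Reversed (n..1): comedy | plus | tiny | climate | and
Result = "comedy plus tiny climate and"


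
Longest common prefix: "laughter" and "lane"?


Word 1: "laughter"
Word 2: "lane"
Comparing from start:
  Pos 0: 'l' == 'l'
  Pos 1: 'a' == 'a'
  Pos 2: 'u' != 'n' (stop)
LCP = "la" (length 2)


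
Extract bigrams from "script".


Word: "script" (length 6)
Number of bigrams = 6 - 2 + 1 = 5
  Position 0: "sc"
  Position 1: "cr"
  Position 2: "ri"
  Position 3: "ip"
  Position 4: "pt"
Bigrams = "sc", "cr", "ri", "ip", "pt"


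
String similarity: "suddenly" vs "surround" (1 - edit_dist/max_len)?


Word 1: "suddenly" (length 8)
Word 2: "surround" (length 8)
One optimal edit sequence:
  1. keep 's'
  2. keep 'u'
  3. substitute 'd' -> 'r'  (+1)
  4. substitute 'd' -> 'r'  (+1)
  5. substitute 'e' -> 'o'  (+1)
  6. substitute 'n' -> 'u'  (+1)
  7. substitute 'l' -> 'n'  (+1)
  8. substitute 'y' -> 'd'  (+1)
Edit distance = 6
Max length = max(8, 8) = 8
Similarity = 1 - 6/8
= 0.2500


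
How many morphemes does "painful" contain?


Word: "painful"
Morphemes: pain / -ful
Each morpheme carries meaning
= 2 morphemes


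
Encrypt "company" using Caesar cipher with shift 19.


Word: "company"
Shift: 19
Each letter → (letter + shift) mod 26:
  'c' (2) + 19 = 21 → 'v'
  'o' (14) + 19 = 7 → 'h'
  'm' (12) + 19 = 5 → 'f'
  'p' (15) + 19 = 8 → 'i'
  'a' (0) + 19 = 19 → 't'
  'n' (13) + 19 = 6 → 'g'
  'y' (24) + 19 = 17 → 'r'
Result = "vhfitgr"


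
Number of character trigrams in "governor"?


Word: "governor" (length 8)
Number of 3-grams = length - 3 + 1 = 8 - 3 + 1
= 6


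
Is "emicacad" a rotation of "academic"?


Word: "academic", Candidate: "emicacad"
Method: check if candidate is substring of word+word
"academicacademic" contains "emicacad"? Yes
Is rotation = Yes


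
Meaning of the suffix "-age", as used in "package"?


Suffix: -age
Example: package = pack + -age
Meaning = result / collection


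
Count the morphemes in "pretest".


Word: "pretest"
Morphemes: pre- + test
Each morpheme carries meaning
= 2 morphemes


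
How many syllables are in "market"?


Word: "market"
Syllable breakdown: mar | ket
Counting: 2 parts
= 2 syllables


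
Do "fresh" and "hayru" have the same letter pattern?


Pattern of "fresh": [0, 1, 2, 3, 4]
Pattern of "hayru": [0, 1, 2, 3, 4]
Patterns match
Same pattern = Yes


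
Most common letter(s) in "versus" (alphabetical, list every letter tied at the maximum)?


Word: "versus"
Letter counts:
  'e': 1
  'r': 1
  's': 2
  'u': 1
  'v': 1
Maximum count = 2
Most frequent = 's' (2 times each)


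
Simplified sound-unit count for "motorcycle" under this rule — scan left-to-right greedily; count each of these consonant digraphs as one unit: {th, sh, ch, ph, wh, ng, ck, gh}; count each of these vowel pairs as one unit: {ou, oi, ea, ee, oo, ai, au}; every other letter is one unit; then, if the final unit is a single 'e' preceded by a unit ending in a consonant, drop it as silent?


Word: "motorcycle" (10 letters)
Left-to-right scan:
  [1] 'm' (letter)
  [2] 'o' (letter)
  [3] 't' (letter)
  [4] 'o' (letter)
  [5] 'r' (letter)
  [6] 'c' (letter)
  [7] 'y' (letter)
  [8] 'c' (letter)
  [9] 'l' (letter)
  [10] 'e' (letter)
Units from scan: 10
Final unit is 'e' after a consonant -> drop as silent (-1)
Sound units = 9 units


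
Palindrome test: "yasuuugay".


Word: "yasuuugay"
Reversed: "yaguuusay"
Forward == Backward? yasuuugay != yaguuusay
Palindrome = No


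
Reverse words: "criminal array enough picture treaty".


Original: "criminal array enough picture treaty"
Words (1..n): criminal | array | enough | picture | treaty
Reversed (n..1): treaty | picture | enough | array | criminal
Result = "treaty picture enough array criminal"


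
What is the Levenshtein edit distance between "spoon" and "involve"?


Word 1: "spoon" (length 5)
Word 2: "involve" (length 7)
One optimal edit sequence (insert/delete/substitute each cost 1):
  1. insert 'i'  (+1)
  2. substitute 's' -> 'n'  (+1)
  3. substitute 'p' -> 'v'  (+1)
  4. keep 'o'
  5. insert 'l'  (+1)
  6. substitute 'o' -> 'v'  (+1)
  7. substitute 'n' -> 'e'  (+1)
Total edit operations: 6
Edit distance = 6


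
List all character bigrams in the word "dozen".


Word: "dozen" (length 5)
Number of bigrams = 5 - 2 + 1 = 4
  Position 0: "do"
  Position 1: "oz"
  Position 2: "ze"
  Position 3: "en"
Bigrams = "do", "oz", "ze", "en"


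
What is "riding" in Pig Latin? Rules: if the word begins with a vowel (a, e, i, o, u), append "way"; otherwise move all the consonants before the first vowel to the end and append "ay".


Word: "riding"
Starts with consonant(s) → move to end, add 'ay'
Consonant cluster: "r"
Pig Latin = "idingray"


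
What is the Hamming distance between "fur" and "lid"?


Comparing character by character (same length = 3):
  Pos 0: 'f' vs 'l' !=
  Pos 1: 'u' vs 'i' !=
  Pos 2: 'r' vs 'd' !=
Hamming distance = 3


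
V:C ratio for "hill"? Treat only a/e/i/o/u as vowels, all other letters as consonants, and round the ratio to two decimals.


Word: "hill"
Vowels (a,e,i,o,u): 1
Consonants: 3
Ratio = 1/3
= 0.33


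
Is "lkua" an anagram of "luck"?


Word 1: "luck" → sorted: cklu
Word 2: "lkua" → sorted: aklu
Same letters? cklu != aklu
Anagram = No


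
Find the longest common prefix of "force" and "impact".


Word 1: "force"
Word 2: "impact"
Comparing from start:
  Pos 0: 'f' != 'i' (stop)
LCP = "" (length 0)


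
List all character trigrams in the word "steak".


Word: "steak" (length 5)
Number of trigrams = 5 - 3 + 1 = 3
  Position 0: "ste"
  Position 1: "tea"
  Position 2: "eak"
Trigrams = "ste", "tea", "eak"


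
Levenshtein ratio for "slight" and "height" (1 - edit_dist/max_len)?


Word 1: "slight" (length 6)
Word 2: "height" (length 6)
One optimal edit sequence:
  1. substitute 's' -> 'h'  (+1)
  2. substitute 'l' -> 'e'  (+1)
  3. keep 'i'
  4. keep 'g'
  5. keep 'h'
  6. keep 't'
Edit distance = 2
Max length = max(6, 6) = 6
Similarity = 1 - 2/6
= 0.6667


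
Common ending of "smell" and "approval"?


Word 1: "smell"
Word 2: "approval"
Comparing from end:
  Pos -1: 'l' == 'l'
  Pos -2: 'l' != 'a' (stop)
LCS = "l" (length 1)


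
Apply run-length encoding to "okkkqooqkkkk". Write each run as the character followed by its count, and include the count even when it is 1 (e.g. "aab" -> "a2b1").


String: "okkkqooqkkkk"
Scanning for consecutive runs:
  'o' x 1
  'k' x 3
  'q' x 1
  'o' x 2
  'q' x 1
  'k' x 4
RLE = "o1k3q1o2q1k4"


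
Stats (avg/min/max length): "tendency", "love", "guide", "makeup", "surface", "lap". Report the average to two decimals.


Lengths: "tendency"=8, "love"=4, "guide"=5, "makeup"=6, "surface"=7, "lap"=3
Sum = 33, Count = 6
Average = 33/6 = 5.50
= avg=5.50, min=3, max=8


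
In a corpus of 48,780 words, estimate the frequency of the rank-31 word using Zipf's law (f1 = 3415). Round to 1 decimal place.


Zipf's law: f(r) = f(1) / r
f(1) = 3415
f(31) = 3415 / 31
= 110.2 occurrences


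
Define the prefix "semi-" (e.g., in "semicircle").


Prefix: semi-
Example: semicircle = semi- + circle
Meaning = half


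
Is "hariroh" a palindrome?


Word: "hariroh"
Reversed: "horirah"
Forward == Backward? hariroh != horirah
Palindrome = No


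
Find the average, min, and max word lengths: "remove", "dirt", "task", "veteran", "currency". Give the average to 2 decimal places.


Lengths: "remove"=6, "dirt"=4, "task"=4, "veteran"=7, "currency"=8
Sum = 29, Count = 5
Average = 29/5 = 5.80
= avg=5.80, min=4, max=8


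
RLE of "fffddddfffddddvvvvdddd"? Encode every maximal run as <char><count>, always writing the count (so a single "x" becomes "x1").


String: "fffddddfffddddvvvvdddd"
Scanning for consecutive runs:
  'f' x 3
  'd' x 4
  'f' x 3
  'd' x 4
  'v' x 4
  'd' x 4
RLE = "f3d4f3d4v4d4"


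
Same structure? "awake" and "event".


Pattern of "awake": [0, 1, 0, 2, 3]
Pattern of "event": [0, 1, 0, 2, 3]
Patterns match
Same pattern = Yes


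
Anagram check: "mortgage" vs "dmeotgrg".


Word 1: "mortgage" → sorted: aeggmort
Word 2: "dmeotgrg" → sorted: deggmort
Same letters? aeggmort != deggmort
Anagram = No


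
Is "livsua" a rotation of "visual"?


Word: "visual", Candidate: "livsua"
Method: check if candidate is substring of word+word
"visualvisual" contains "livsua"? No
Is rotation = No


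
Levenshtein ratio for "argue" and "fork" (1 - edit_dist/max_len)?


Word 1: "argue" (length 5)
Word 2: "fork" (length 4)
One optimal edit sequence:
  1. delete 'a'  (+1)
  2. substitute 'r' -> 'f'  (+1)
  3. substitute 'g' -> 'o'  (+1)
  4. substitute 'u' -> 'r'  (+1)
  5. substitute 'e' -> 'k'  (+1)
Edit distance = 5
Max length = max(5, 4) = 5
Similarity = 1 - 5/5
= 0.0000


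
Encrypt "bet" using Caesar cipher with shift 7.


Word: "bet"
Shift: 7
Each letter → (letter + shift) mod 26:
  'b' (1) + 7 = 8 → 'i'
  'e' (4) + 7 = 11 → 'l'
  't' (19) + 7 = 0 → 'a'
Result = "ila"


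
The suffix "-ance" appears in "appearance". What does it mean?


Suffix: -ance
As in: appearance -> appear + -ance
Meaning = state of


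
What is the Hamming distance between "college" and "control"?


Comparing character by character (same length = 7):
  Pos 0: 'c' vs 'c' =
  Pos 1: 'o' vs 'o' =
  Pos 2: 'l' vs 'n' !=
  Pos 3: 'l' vs 't' !=
  Pos 4: 'e' vs 'r' !=
  Pos 5: 'g' vs 'o' !=
  Pos 6: 'e' vs 'l' !=
Hamming distance = 5


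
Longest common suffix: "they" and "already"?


Word 1: "they"
Word 2: "already"
Comparing from end:
  Pos -1: 'y' == 'y'
  Pos -2: 'e' != 'd' (stop)
LCS = "y" (length 1)


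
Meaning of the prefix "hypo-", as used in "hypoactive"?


Prefix: hypo-
As in: hypoactive -> hypo- + active
Meaning = under / below normal


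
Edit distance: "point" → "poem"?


Word 1: "point" (length 5)
Word 2: "poem" (length 4)
One optimal edit sequence (insert/delete/substitute each cost 1):
  1. keep 'p'
  2. keep 'o'
  3. delete 'i'  (+1)
  4. substitute 'n' -> 'e'  (+1)
  5. substitute 't' -> 'm'  (+1)
Total edit operations: 3
Edit distance = 3


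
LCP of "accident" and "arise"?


Word 1: "accident"
Word 2: "arise"
Comparing from start:
  Pos 0: 'a' == 'a'
  Pos 1: 'c' != 'r' (stop)
LCP = "a" (length 1)


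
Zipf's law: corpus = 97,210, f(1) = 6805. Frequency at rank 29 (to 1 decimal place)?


Zipf's law: f(r) = f(1) / r
f(1) = 6805
f(29) = 6805 / 29
= 234.7 occurrences


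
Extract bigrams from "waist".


Word: "waist" (length 5)
Number of bigrams = 5 - 2 + 1 = 4
  Position 0: "wa"
  Position 1: "ai"
  Position 2: "is"
  Position 3: "st"
Bigrams = "wa", "ai", "is", "st"


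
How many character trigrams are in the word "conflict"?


Word: "conflict" (length 8)
Number of 3-grams = length - 3 + 1 = 8 - 3 + 1
= 6


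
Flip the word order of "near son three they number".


Original: "near son three they number"
Words (1..n): near | son | three | they | number
Reversed (n..1): number | they | three | son | near
Result = "number they three son near"


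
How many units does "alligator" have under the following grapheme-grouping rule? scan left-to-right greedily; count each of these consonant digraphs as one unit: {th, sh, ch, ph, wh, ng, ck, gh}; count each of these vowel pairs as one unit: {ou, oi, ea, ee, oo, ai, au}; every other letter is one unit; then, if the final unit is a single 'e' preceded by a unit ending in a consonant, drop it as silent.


Word: "alligator" (9 letters)
Left-to-right scan:
  (1) 'a' (letter)
  (2) 'l' (letter)
  (3) 'l' (letter)
  (4) 'i' (letter)
  (5) 'g' (letter)
  (6) 'a' (letter)
  (7) 't' (letter)
  (8) 'o' (letter)
  (9) 'r' (letter)
Units from scan: 9
Sound units = 9 units


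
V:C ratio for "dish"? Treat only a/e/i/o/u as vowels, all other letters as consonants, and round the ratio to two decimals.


Word: "dish"
Vowels (a,e,i,o,u): 1
Consonants: 3
Ratio = 1/3
= 0.33


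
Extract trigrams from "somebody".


Word: "somebody" (length 8)
Number of trigrams = 8 - 3 + 1 = 6
  Position 0: "som"
  Position 1: "ome"
  Position 2: "meb"
  Position 3: "ebo"
  Position 4: "bod"
  Position 5: "ody"
Trigrams = "som", "ome", "meb", "ebo", "bod", "ody"


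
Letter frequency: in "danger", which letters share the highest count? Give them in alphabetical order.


Word: "danger"
Letter counts:
  'a': 1
  'd': 1
  'e': 1
  'g': 1
  'n': 1
  'r': 1
Maximum count = 1
Most frequent = 'a', 'd', 'e', 'g', 'n', 'r' (1 time each)


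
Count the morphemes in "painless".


Word: "painless"
Morphemes: pain / -less
Each morpheme carries meaning
= 2 morphemes


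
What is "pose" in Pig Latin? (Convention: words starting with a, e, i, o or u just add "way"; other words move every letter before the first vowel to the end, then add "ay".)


Word: "pose"
Starts with consonant(s) → move to end, add 'ay'
Consonant cluster: "p"
Pig Latin = "osepay"


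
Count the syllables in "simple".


Word: "simple"
Syllable breakdown: sim-ple
Counting: 2 parts
= 2 syllables


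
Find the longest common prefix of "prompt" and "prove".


Word 1: "prompt"
Word 2: "prove"
Comparing from start:
  Pos 0: 'p' == 'p'
  Pos 1: 'r' == 'r'
  Pos 2: 'o' == 'o'
  Pos 3: 'm' != 'v' (stop)
LCP = "pro" (length 3)


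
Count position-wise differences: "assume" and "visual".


Comparing character by character (same length = 6):
  Pos 0: 'a' vs 'v' !=
  Pos 1: 's' vs 'i' !=
  Pos 2: 's' vs 's' =
  Pos 3: 'u' vs 'u' =
  Pos 4: 'm' vs 'a' !=
  Pos 5: 'e' vs 'l' !=
Hamming distance = 4


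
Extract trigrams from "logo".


Word: "logo" (length 4)
Number of trigrams = 4 - 3 + 1 = 2
  Position 0: "log"
  Position 1: "ogo"
Trigrams = "log", "ogo"


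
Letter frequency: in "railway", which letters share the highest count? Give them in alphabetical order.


Word: "railway"
Letter counts:
  'a': 2
  'i': 1
  'l': 1
  'r': 1
  'w': 1
  'y': 1
Maximum count = 2
Most frequent = 'a' (2 times each)


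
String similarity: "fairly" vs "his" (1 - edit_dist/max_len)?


Word 1: "fairly" (length 6)
Word 2: "his" (length 3)
One optimal edit sequence:
  1. delete 'f'  (+1)
  2. substitute 'a' -> 'h'  (+1)
  3. keep 'i'
  4. delete 'r'  (+1)
  5. delete 'l'  (+1)
  6. substitute 'y' -> 's'  (+1)
Edit distance = 5
Max length = max(6, 3) = 6
Similarity = 1 - 5/6
= 0.1667


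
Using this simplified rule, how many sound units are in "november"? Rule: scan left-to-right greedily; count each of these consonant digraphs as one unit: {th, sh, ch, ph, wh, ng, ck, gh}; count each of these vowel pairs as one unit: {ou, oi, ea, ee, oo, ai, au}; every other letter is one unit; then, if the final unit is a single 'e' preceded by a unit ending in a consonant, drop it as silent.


Word: "november" (8 letters)
Left-to-right scan:
  (1) 'n' (letter)
  (2) 'o' (letter)
  (3) 'v' (letter)
  (4) 'e' (letter)
  (5) 'm' (letter)
  (6) 'b' (letter)
  (7) 'e' (letter)
  (8) 'r' (letter)
Units from scan: 8
Sound units = 8 units


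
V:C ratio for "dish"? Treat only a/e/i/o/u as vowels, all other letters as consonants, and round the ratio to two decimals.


Word: "dish"
Vowels (a,e,i,o,u): 1
Consonants: 3
Ratio = 1/3
= 0.33


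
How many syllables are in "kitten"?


Word: "kitten"
Syllable breakdown: kit | ten
Counting: 2 parts
= 2 syllables


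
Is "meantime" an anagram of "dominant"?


Word 1: "dominant" → sorted: adimnnot
Word 2: "meantime" → sorted: aeeimmnt
Same letters? adimnnot != aeeimmnt
Anagram = No


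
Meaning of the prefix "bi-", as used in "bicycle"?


Prefix: bi-
Example: bicycle = bi- + cycle
Meaning = two


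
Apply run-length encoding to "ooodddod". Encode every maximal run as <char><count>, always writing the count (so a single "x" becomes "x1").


String: "ooodddod"
Scanning for consecutive runs:
  'o' x 3
  'd' x 3
  'o' x 1
  'd' x 1
RLE = "o3d3o1d1"


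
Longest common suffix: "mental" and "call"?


Word 1: "mental"
Word 2: "call"
Comparing from end:
  Pos -1: 'l' == 'l'
  Pos -2: 'a' != 'l' (stop)
LCS = "l" (length 1)


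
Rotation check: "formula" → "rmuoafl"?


Word: "formula", Candidate: "rmuoafl"
Method: check if candidate is substring of word+word
"formulaformula" contains "rmuoafl"? No
Is rotation = No


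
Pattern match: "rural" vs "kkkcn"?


Pattern of "rural": [0, 1, 0, 2, 3]
Pattern of "kkkcn": [0, 0, 0, 1, 2]
Patterns do not match
Same pattern = No


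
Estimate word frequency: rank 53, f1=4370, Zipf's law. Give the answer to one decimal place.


Zipf's law: f(r) = f(1) / r
f(1) = 4370
f(53) = 4370 / 53
= 82.5 occurrences


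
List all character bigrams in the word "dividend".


Word: "dividend" (length 8)
Number of bigrams = 8 - 2 + 1 = 7
  Position 0: "di"
  Position 1: "iv"
  Position 2: "vi"
  Position 3: "id"
  Position 4: "de"
  Position 5: "en"
  Position 6: "nd"
Bigrams = "di", "iv", "vi", "id", "de", "en", "nd"


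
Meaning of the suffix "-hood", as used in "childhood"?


Suffix: -hood
Example: childhood = child + -hood
Meaning = state / condition


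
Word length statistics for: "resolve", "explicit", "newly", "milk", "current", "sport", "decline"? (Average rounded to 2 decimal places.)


Lengths: "resolve"=7, "explicit"=8, "newly"=5, "milk"=4, "current"=7, "sport"=5, "decline"=7
Sum = 43, Count = 7
Average = 43/7 = 6.14
= avg=6.14, min=4, max=8


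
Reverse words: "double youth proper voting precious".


Original: "double youth proper voting precious"
Words (1..n): double | youth | proper | voting | precious
Reversed (n..1): precious | voting | proper | youth | double
Result = "precious voting proper youth double"


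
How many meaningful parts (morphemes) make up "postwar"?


Word: "postwar"
Morphemes: post- + war
Each morpheme carries meaning
= 2 morphemes


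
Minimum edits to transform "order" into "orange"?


Word 1: "order" (length 5)
Word 2: "orange" (length 6)
One optimal edit sequence (insert/delete/substitute each cost 1):
  1. keep 'o'
  2. keep 'r'
  3. insert 'a'  (+1)
  4. substitute 'd' -> 'n'  (+1)
  5. substitute 'e' -> 'g'  (+1)
  6. substitute 'r' -> 'e'  (+1)
Total edit operations: 4
Edit distance = 4


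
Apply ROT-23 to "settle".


Word: "settle"
Shift: 23
Each letter → (letter + shift) mod 26:
  's' (18) + 23 = 15 → 'p'
  'e' (4) + 23 = 1 → 'b'
  't' (19) + 23 = 16 → 'q'
  't' (19) + 23 = 16 → 'q'
  'l' (11) + 23 = 8 → 'i'
  'e' (4) + 23 = 1 → 'b'
Result = "pbqqib"


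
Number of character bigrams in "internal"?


Word: "internal" (length 8)
Number of 2-grams = length - 2 + 1 = 8 - 2 + 1
= 7


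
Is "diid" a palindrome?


Word: "diid"
Reversed: "diid"
Forward == Backward? diid == diid
Palindrome = Yes


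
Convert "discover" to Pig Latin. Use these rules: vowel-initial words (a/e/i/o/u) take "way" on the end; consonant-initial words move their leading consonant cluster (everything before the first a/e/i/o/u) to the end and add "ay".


Word: "discover"
Starts with consonant(s) → move to end, add 'ay'
Consonant cluster: "d"
Pig Latin = "iscoverday"


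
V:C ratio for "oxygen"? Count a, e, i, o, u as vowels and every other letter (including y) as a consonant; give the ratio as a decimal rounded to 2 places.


Word: "oxygen"
Vowels (a,e,i,o,u): 2
Consonants: 4
Ratio = 2/4
= 0.50


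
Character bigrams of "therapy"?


Word: "therapy" (length 7)
Number of bigrams = 7 - 2 + 1 = 6
  Position 0: "th"
  Position 1: "he"
  Position 2: "er"
  Position 3: "ra"
  Position 4: "ap"
  Position 5: "py"
Bigrams = "th", "he", "er", "ra", "ap", "py"


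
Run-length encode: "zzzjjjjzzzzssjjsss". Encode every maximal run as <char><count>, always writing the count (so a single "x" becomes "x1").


String: "zzzjjjjzzzzssjjsss"
Scanning for consecutive runs:
  'z' x 3
  'j' x 4
  'z' x 4
  's' x 2
  'j' x 2
  's' x 3
RLE = "z3j4z4s2j2s3"


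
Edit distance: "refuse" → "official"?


Word 1: "refuse" (length 6)
Word 2: "official" (length 8)
One optimal edit sequence (insert/delete/substitute each cost 1):
  1. substitute 'r' -> 'o'  (+1)
  2. substitute 'e' -> 'f'  (+1)
  3. keep 'f'
  4. insert 'i'  (+1)
  5. insert 'c'  (+1)
  6. substitute 'u' -> 'i'  (+1)
  7. substitute 's' -> 'a'  (+1)
  8. substitute 'e' -> 'l'  (+1)
Total edit operations: 7
Edit distance = 7


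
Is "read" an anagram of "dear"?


Word 1: "dear" → sorted: ader
Word 2: "read" → sorted: ader
Same letters? ader == ader
Anagram = Yes


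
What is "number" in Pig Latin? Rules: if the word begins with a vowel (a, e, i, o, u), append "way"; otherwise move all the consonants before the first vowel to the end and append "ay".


Word: "number"
Starts with consonant(s) → move to end, add 'ay'
Consonant cluster: "n"
Pig Latin = "umbernay"


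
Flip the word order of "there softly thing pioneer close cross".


Original: "there softly thing pioneer close cross"
Words (1..n): there | softly | thing | pioneer | close | cross
Reversed (n..1): cross | close | pioneer | thing | softly | there
Result = "cross close pioneer thing softly there"


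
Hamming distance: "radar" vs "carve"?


Comparing character by character (same length = 5):
  Pos 0: 'r' vs 'c' !=
  Pos 1: 'a' vs 'a' =
  Pos 2: 'd' vs 'r' !=
  Pos 3: 'a' vs 'v' !=
  Pos 4: 'r' vs 'e' !=
Hamming distance = 4


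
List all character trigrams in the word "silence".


Word: "silence" (length 7)
Number of trigrams = 7 - 3 + 1 = 5
  Position 0: "sil"
  Position 1: "ile"
  Position 2: "len"
  Position 3: "enc"
  Position 4: "nce"
Trigrams = "sil", "ile", "len", "enc", "nce"


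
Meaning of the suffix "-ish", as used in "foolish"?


Suffix: -ish
As in: foolish -> fool + -ish
Meaning = somewhat / having the qualities of


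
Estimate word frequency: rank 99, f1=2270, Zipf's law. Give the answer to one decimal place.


Zipf's law: f(r) = f(1) / r
f(1) = 2270
f(99) = 2270 / 99
= 22.9 occurrences


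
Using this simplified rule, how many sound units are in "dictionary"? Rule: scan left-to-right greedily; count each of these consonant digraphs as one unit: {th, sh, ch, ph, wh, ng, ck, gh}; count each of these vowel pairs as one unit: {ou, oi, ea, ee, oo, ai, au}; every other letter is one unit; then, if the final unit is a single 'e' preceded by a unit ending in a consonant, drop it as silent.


Word: "dictionary" (10 letters)
Left-to-right scan:
  1. 'd' (letter)
  2. 'i' (letter)
  3. 'c' (letter)
  4. 't' (letter)
  5. 'i' (letter)
  6. 'o' (letter)
  7. 'n' (letter)
  8. 'a' (letter)
  9. 'r' (letter)
  10. 'y' (letter)
Units from scan: 10
Sound units = 10 units


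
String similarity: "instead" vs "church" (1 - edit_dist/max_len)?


Word 1: "instead" (length 7)
Word 2: "church" (length 6)
One optimal edit sequence:
  1. delete 'i'  (+1)
  2. substitute 'n' -> 'c'  (+1)
  3. substitute 's' -> 'h'  (+1)
  4. substitute 't' -> 'u'  (+1)
  5. substitute 'e' -> 'r'  (+1)
  6. substitute 'a' -> 'c'  (+1)
  7. substitute 'd' -> 'h'  (+1)
Edit distance = 7
Max length = max(7, 6) = 7
Similarity = 1 - 7/7
= 0.0000


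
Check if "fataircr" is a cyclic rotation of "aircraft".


Word: "aircraft", Candidate: "fataircr"
Method: check if candidate is substring of word+word
"aircraftaircraft" contains "fataircr"? No
Is rotation = No


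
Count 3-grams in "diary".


Word: "diary" (length 5)
Number of 3-grams = length - 3 + 1 = 5 - 3 + 1
= 3


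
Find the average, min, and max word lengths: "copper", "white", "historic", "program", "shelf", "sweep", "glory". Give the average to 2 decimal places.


Lengths: "copper"=6, "white"=5, "historic"=8, "program"=7, "shelf"=5, "sweep"=5, "glory"=5
Sum = 41, Count = 7
Average = 41/7 = 5.86
= avg=5.86, min=5, max=8


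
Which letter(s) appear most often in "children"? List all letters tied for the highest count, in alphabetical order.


Word: "children"
Letter counts:
  'c': 1
  'd': 1
  'e': 1
  'h': 1
  'i': 1
  'l': 1
  'n': 1
  'r': 1
Maximum count = 1
Most frequent = 'c', 'd', 'e', 'h', 'i', 'l', 'n', 'r' (1 time each)


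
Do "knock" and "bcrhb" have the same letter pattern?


Pattern of "knock": [0, 1, 2, 3, 0]
Pattern of "bcrhb": [0, 1, 2, 3, 0]
Patterns match
Same pattern = Yes


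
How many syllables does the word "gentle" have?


Word: "gentle"
Syllable breakdown: gen-tle
Counting: 2 parts
= 2 syllables


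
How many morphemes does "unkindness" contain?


Word: "unkindness"
Morphemes: un- | kind | -ness
Each morpheme carries meaning
= 3 morphemes


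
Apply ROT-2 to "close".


Word: "close"
Shift: 2
Each letter → (letter + shift) mod 26:
  'c' (2) + 2 = 4 → 'e'
  'l' (11) + 2 = 13 → 'n'
  'o' (14) + 2 = 16 → 'q'
  's' (18) + 2 = 20 → 'u'
  'e' (4) + 2 = 6 → 'g'
Result = "enqug"


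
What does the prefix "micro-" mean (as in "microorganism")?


Prefix: micro-
As in: microorganism -> micro- + organism
Meaning = small


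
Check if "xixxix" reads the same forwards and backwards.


Word: "xixxix"
Reversed: "xixxix"
Forward == Backward? xixxix == xixxix
Palindrome = Yes


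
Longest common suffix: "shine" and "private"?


Word 1: "shine"
Word 2: "private"
Comparing from end:
  Pos -1: 'e' == 'e'
  Pos -2: 'n' != 't' (stop)
LCS = "e" (length 1)


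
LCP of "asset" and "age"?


Word 1: "asset"
Word 2: "age"
Comparing from start:
  Pos 0: 'a' == 'a'
  Pos 1: 's' != 'g' (stop)
LCP = "a" (length 1)


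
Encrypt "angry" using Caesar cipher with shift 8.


Word: "angry"
Shift: 8
Each letter → (letter + shift) mod 26:
  'a' (0) + 8 = 8 → 'i'
  'n' (13) + 8 = 21 → 'v'
  'g' (6) + 8 = 14 → 'o'
  'r' (17) + 8 = 25 → 'z'
  'y' (24) + 8 = 6 → 'g'
Result = "ivozg"


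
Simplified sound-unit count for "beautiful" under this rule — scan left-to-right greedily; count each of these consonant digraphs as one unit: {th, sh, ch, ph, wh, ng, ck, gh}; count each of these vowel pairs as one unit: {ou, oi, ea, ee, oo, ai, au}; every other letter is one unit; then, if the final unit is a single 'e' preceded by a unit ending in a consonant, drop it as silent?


Word: "beautiful" (9 letters)
Left-to-right scan:
  (1) 'b' (letter)
  (2) 'ea' (vowel-pair)
  (3) 'u' (letter)
  (4) 't' (letter)
  (5) 'i' (letter)
  (6) 'f' (letter)
  (7) 'u' (letter)
  (8) 'l' (letter)
Units from scan: 8
Sound units = 8 units


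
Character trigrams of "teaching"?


Word: "teaching" (length 8)
Number of trigrams = 8 - 3 + 1 = 6
  Position 0: "tea"
  Position 1: "eac"
  Position 2: "ach"
  Position 3: "chi"
  Position 4: "hin"
  Position 5: "ing"
Trigrams = "tea", "eac", "ach", "chi", "hin", "ing"


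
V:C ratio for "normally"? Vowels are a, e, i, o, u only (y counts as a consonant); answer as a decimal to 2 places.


Word: "normally"
Vowels (a,e,i,o,u): 2
Consonants: 6
Ratio = 2/6
= 0.33


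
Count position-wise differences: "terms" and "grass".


Comparing character by character (same length = 5):
  Pos 0: 't' vs 'g' !=
  Pos 1: 'e' vs 'r' !=
  Pos 2: 'r' vs 'a' !=
  Pos 3: 'm' vs 's' !=
  Pos 4: 's' vs 's' =
Hamming distance = 4


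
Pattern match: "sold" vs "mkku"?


Pattern of "sold": [0, 1, 2, 3]
Pattern of "mkku": [0, 1, 1, 2]
Patterns do not match
Same pattern = No


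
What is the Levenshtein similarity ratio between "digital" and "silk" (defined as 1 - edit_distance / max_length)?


Word 1: "digital" (length 7)
Word 2: "silk" (length 4)
One optimal edit sequence:
  1. delete 'd'  (+1)
  2. delete 'i'  (+1)
  3. substitute 'g' -> 's'  (+1)
  4. keep 'i'
  5. delete 't'  (+1)
  6. substitute 'a' -> 'l'  (+1)
  7. substitute 'l' -> 'k'  (+1)
Edit distance = 6
Max length = max(7, 4) = 7
Similarity = 1 - 6/7
= 0.1429


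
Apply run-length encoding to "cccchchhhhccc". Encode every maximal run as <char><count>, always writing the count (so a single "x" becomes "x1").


String: "cccchchhhhccc"
Scanning for consecutive runs:
  'c' x 4
  'h' x 1
  'c' x 1
  'h' x 4
  'c' x 3
RLE = "c4h1c1h4c3"


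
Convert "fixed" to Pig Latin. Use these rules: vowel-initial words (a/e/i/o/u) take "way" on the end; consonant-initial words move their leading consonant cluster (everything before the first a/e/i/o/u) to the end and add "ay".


Word: "fixed"
Starts with consonant(s) → move to end, add 'ay'
Consonant cluster: "f"
Pig Latin = "ixedfay"


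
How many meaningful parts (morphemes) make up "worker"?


Word: "worker"
Morphemes: work + -er
Each morpheme carries meaning
= 2 morphemes


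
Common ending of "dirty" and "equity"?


Word 1: "dirty"
Word 2: "equity"
Comparing from end:
  Pos -1: 'y' == 'y'
  Pos -2: 't' == 't'
  Pos -3: 'r' != 'i' (stop)
LCS = "ty" (length 2)


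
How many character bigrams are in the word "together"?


Word: "together" (length 8)
Number of 2-grams = length - 2 + 1 = 8 - 2 + 1
= 7


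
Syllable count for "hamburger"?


Word: "hamburger"
Syllable breakdown: ham | bur | ger
Counting: 3 parts
= 3 syllables


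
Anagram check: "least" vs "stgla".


Word 1: "least" → sorted: aelst
Word 2: "stgla" → sorted: aglst
Same letters? aelst != aglst
Anagram = No


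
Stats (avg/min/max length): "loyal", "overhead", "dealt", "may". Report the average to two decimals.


Lengths: "loyal"=5, "overhead"=8, "dealt"=5, "may"=3
Sum = 21, Count = 4
Average = 21/4 = 5.25
= avg=5.25, min=3, max=8


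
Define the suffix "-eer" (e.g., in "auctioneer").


Suffix: -eer
As in: auctioneer -> auction + -eer
Meaning = one who is concerned with


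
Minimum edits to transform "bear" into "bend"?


Word 1: "bear" (length 4)
Word 2: "bend" (length 4)
One optimal edit sequence (insert/delete/substitute each cost 1):
  1. keep 'b'
  2. keep 'e'
  3. substitute 'a' -> 'n'  (+1)
  4. substitute 'r' -> 'd'  (+1)
Total edit operations: 2
Edit distance = 2


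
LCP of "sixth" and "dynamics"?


Word 1: "sixth"
Word 2: "dynamics"
Comparing from start:
  Pos 0: 's' != 'd' (stop)
LCP = "" (length 0)


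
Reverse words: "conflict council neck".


Original: "conflict council neck"
Words (1..n): conflict | council | neck
Reversed (n..1): neck | council | conflict
Result = "neck council conflict"


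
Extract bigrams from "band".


Word: "band" (length 4)
Number of bigrams = 4 - 2 + 1 = 3
  Position 0: "ba"
  Position 1: "an"
  Position 2: "nd"
Bigrams = "ba", "an", "nd"


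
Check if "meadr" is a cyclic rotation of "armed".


Word: "armed", Candidate: "meadr"
Method: check if candidate is substring of word+word
"armedarmed" contains "meadr"? No
Is rotation = No


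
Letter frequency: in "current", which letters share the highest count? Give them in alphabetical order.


Word: "current"
Letter counts:
  'c': 1
  'e': 1
  'n': 1
  'r': 2
  't': 1
  'u': 1
Maximum count = 2
Most frequent = 'r' (2 times each)


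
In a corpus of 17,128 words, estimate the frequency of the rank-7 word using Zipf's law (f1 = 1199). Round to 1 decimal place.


Zipf's law: f(r) = f(1) / r
f(1) = 1199
f(7) = 1199 / 7
= 171.3 occurrences


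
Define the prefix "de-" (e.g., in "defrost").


Prefix: de-
Example: defrost = de- + frost
Meaning = remove / reverse


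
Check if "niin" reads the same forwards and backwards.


Word: "niin"
Reversed: "niin"
Forward == Backward? niin == niin
Palindrome = Yes


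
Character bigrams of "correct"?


Word: "correct" (length 7)
Number of bigrams = 7 - 2 + 1 = 6
  Position 0: "co"
  Position 1: "or"
  Position 2: "rr"
  Position 3: "re"
  Position 4: "ec"
  Position 5: "ct"
Bigrams = "co", "or", "rr", "re", "ec", "ct"


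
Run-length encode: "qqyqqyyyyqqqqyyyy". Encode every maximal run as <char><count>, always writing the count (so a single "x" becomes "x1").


String: "qqyqqyyyyqqqqyyyy"
Scanning for consecutive runs:
  'q' x 2
  'y' x 1
  'q' x 2
  'y' x 4
  'q' x 4
  'y' x 4
RLE = "q2y1q2y4q4y4"


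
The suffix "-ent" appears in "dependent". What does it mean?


Suffix: -ent
Example: dependent = depend + -ent
Meaning = one who / that which


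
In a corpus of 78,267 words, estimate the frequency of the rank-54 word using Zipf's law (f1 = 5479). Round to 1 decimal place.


Zipf's law: f(r) = f(1) / r
f(1) = 5479
f(54) = 5479 / 54
= 101.5 occurrences


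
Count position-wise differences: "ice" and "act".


Comparing character by character (same length = 3):
  Pos 0: 'i' vs 'a' !=
  Pos 1: 'c' vs 'c' =
  Pos 2: 'e' vs 't' !=
Hamming distance = 2


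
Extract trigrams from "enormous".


Word: "enormous" (length 8)
Number of trigrams = 8 - 3 + 1 = 6
  Position 0: "eno"
  Position 1: "nor"
  Position 2: "orm"
  Position 3: "rmo"
  Position 4: "mou"
  Position 5: "ous"
Trigrams = "eno", "nor", "orm", "rmo", "mou", "ous"


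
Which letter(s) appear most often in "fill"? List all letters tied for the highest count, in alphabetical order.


Word: "fill"
Letter counts:
  'f': 1
  'i': 1
  'l': 2
Maximum count = 2
Most frequent = 'l' (2 times each)


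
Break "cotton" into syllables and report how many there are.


Word: "cotton"
Syllable breakdown: cot | ton
Counting: 2 parts
= 2 syllables


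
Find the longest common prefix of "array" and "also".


Word 1: "array"
Word 2: "also"
Comparing from start:
  Pos 0: 'a' == 'a'
  Pos 1: 'r' != 'l' (stop)
LCP = "a" (length 1)


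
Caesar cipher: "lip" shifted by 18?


Word: "lip"
Shift: 18
Each letter → (letter + shift) mod 26:
  'l' (11) + 18 = 3 → 'd'
  'i' (8) + 18 = 0 → 'a'
  'p' (15) + 18 = 7 → 'h'
Result = "dah"


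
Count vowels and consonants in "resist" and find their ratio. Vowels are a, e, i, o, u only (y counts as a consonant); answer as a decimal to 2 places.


Word: "resist"
Vowels (a,e,i,o,u): 2
Consonants: 4
Ratio = 2/4
= 0.50


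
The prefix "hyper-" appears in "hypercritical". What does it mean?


Prefix: hyper-
Example: hypercritical = hyper- + critical
Meaning = over / excessive


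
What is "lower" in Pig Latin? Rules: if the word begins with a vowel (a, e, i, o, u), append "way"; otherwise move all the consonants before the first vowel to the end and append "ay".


Word: "lower"
Starts with consonant(s) → move to end, add 'ay'
Consonant cluster: "l"
Pig Latin = "owerlay"


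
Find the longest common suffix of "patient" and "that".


Word 1: "patient"
Word 2: "that"
Comparing from end:
  Pos -1: 't' == 't'
  Pos -2: 'n' != 'a' (stop)
LCS = "t" (length 1)


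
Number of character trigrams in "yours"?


Word: "yours" (length 5)
Number of 3-grams = length - 3 + 1 = 5 - 3 + 1
= 3


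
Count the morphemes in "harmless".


Word: "harmless"
Morphemes: harm + -less
Each morpheme carries meaning
= 2 morphemes


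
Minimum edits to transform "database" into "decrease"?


Word 1: "database" (length 8)
Word 2: "decrease" (length 8)
One optimal edit sequence (insert/delete/substitute each cost 1):
  1. keep 'd'
  2. substitute 'a' -> 'e'  (+1)
  3. substitute 't' -> 'c'  (+1)
  4. substitute 'a' -> 'r'  (+1)
  5. substitute 'b' -> 'e'  (+1)
  6. keep 'a'
  7. keep 's'
  8. keep 'e'
Total edit operations: 4
Edit distance = 4


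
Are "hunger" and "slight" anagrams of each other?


Word 1: "hunger" → sorted: eghnru
Word 2: "slight" → sorted: ghilst
Same letters? eghnru != ghilst
Anagram = No


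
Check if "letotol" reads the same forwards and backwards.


Word: "letotol"
Reversed: "lototel"
Forward == Backward? letotol != lototel
Palindrome = No


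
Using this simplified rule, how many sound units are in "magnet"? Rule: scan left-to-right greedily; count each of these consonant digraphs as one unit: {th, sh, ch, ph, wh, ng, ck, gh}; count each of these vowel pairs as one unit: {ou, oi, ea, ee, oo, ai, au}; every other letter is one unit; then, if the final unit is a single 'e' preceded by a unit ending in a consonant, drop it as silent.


Word: "magnet" (6 letters)
Left-to-right scan:
  (1) 'm' (letter)
  (2) 'a' (letter)
  (3) 'g' (letter)
  (4) 'n' (letter)
  (5) 'e' (letter)
  (6) 't' (letter)
Units from scan: 6
Sound units = 6 units


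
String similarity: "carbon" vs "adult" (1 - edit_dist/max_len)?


Word 1: "carbon" (length 6)
Word 2: "adult" (length 5)
One optimal edit sequence:
  1. delete 'c'  (+1)
  2. keep 'a'
  3. substitute 'r' -> 'd'  (+1)
  4. substitute 'b' -> 'u'  (+1)
  5. substitute 'o' -> 'l'  (+1)
  6. substitute 'n' -> 't'  (+1)
Edit distance = 5
Max length = max(6, 5) = 6
Similarity = 1 - 5/6
= 0.1667


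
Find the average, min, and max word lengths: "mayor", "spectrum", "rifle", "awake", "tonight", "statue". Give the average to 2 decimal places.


Lengths: "mayor"=5, "spectrum"=8, "rifle"=5, "awake"=5, "tonight"=7, "statue"=6
Sum = 36, Count = 6
Average = 36/6 = 6.00
= avg=6.00, min=5, max=8


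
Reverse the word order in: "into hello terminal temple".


Original: "into hello terminal temple"
Words (1..n): into | hello | terminal | temple
Reversed (n..1): temple | terminal | hello | into
Result = "temple terminal hello into"
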